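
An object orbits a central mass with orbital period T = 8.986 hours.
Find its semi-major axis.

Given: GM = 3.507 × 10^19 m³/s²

Convert to SI: T = 8.986 hours = 32349.6 s.
Invert Kepler's third law: a = (GM · T² / (4π²))^(1/3).
Substituting T = 32349.6 s and GM = 3.507e+19 m³/s²:
a = (3.507e+19 · (32349.6)² / (4π²))^(1/3) m
a ≈ 9.76e+08 m = 976 Mm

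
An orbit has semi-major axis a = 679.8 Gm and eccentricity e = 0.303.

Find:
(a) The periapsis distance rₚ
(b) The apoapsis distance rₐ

Convert to SI: a = 679.8 Gm = 6.798e+11 m.
(a) rₚ = a(1 − e) = 6.798e+11 · (1 − 0.303) = 6.798e+11 · 0.697 ≈ 4.738e+11 m = 473.8 Gm.
(b) rₐ = a(1 + e) = 6.798e+11 · (1 + 0.303) = 6.798e+11 · 1.303 ≈ 8.858e+11 m = 885.8 Gm.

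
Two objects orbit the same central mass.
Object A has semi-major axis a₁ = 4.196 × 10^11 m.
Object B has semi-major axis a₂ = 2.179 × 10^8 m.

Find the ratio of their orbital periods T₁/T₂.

From Kepler's third law, (T₁/T₂)² = (a₁/a₂)³, so T₁/T₂ = (a₁/a₂)^(3/2).
a₁/a₂ = 4.196e+11 / 2.179e+08 = 1925.65.
T₁/T₂ = (1925.65)^(3/2) ≈ 8.45e+04.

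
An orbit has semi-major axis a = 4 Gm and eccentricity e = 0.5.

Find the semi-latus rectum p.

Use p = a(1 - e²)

Convert to SI: a = 4 Gm = 4e+09 m.
p = a (1 − e²).
p = 4e+09 · (1 − (0.5)²) = 4e+09 · 0.75 ≈ 3e+09 m = 3 Gm.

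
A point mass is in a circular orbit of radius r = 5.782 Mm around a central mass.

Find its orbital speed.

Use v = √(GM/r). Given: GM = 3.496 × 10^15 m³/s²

Convert to SI: r = 5.782 Mm = 5.782e+06 m.
For a circular orbit, gravity supplies the centripetal force, so v = √(GM / r).
v = √(3.496e+15 / 5.782e+06) m/s ≈ 2.459e+04 m/s = 24.59 km/s.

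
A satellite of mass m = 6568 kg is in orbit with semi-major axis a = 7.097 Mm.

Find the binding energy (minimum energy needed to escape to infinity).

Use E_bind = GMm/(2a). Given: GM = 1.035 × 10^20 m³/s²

Convert to SI: a = 7.097 Mm = 7.097e+06 m.
Total orbital energy is E = −GMm/(2a); binding energy is E_bind = −E = GMm/(2a).
E_bind = 1.035e+20 · 6568 / (2 · 7.097e+06) J ≈ 4.789e+16 J = 47.89 PJ.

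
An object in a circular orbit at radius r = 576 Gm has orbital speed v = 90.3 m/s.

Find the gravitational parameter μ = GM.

Convert to SI: r = 576 Gm = 5.76e+11 m.
For a circular orbit v² = GM/r, so GM = v² · r.
GM = (90.3)² · 5.76e+11 m³/s² ≈ 4.697e+15 m³/s² = 4.697 × 10^15 m³/s².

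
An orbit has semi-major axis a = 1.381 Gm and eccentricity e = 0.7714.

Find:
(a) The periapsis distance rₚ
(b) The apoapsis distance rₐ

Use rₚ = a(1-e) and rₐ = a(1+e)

Convert to SI: a = 1.381 Gm = 1.381e+09 m.
(a) rₚ = a(1 − e) = 1.381e+09 · (1 − 0.7714) = 1.381e+09 · 0.2286 ≈ 3.157e+08 m = 315.7 Mm.
(b) rₐ = a(1 + e) = 1.381e+09 · (1 + 0.7714) = 1.381e+09 · 1.7714 ≈ 2.446e+09 m = 2.446 Gm.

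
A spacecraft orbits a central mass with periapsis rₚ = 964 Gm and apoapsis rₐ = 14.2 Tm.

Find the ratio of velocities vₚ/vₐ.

Convert to SI: rₚ = 964 Gm = 9.64e+11 m; rₐ = 14.2 Tm = 1.42e+13 m.
Conservation of angular momentum gives rₚvₚ = rₐvₐ, so vₚ/vₐ = rₐ/rₚ.
vₚ/vₐ = 1.42e+13 / 9.64e+11 ≈ 14.73.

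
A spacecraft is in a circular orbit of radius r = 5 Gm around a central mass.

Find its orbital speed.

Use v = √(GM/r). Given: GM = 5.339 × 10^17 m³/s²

Convert to SI: r = 5 Gm = 5e+09 m.
For a circular orbit, gravity supplies the centripetal force, so v = √(GM / r).
v = √(5.339e+17 / 5e+09) m/s ≈ 1.033e+04 m/s = 10.33 km/s.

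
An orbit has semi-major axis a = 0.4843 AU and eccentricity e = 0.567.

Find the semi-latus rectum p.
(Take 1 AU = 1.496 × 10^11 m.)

Convert to SI: a = 0.4843 AU = 7.24513e+10 m.
p = a (1 − e²).
p = 7.24513e+10 · (1 − (0.567)²) = 7.24513e+10 · 0.678511 ≈ 4.916e+10 m = 0.3286 AU.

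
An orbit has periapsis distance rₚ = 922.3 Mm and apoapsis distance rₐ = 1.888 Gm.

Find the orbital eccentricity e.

Convert to SI: rₚ = 922.3 Mm = 9.223e+08 m; rₐ = 1.888 Gm = 1.888e+09 m.
e = (rₐ − rₚ) / (rₐ + rₚ).
e = (1.888e+09 − 9.223e+08) / (1.888e+09 + 9.223e+08) = 9.657e+08 / 2.8103e+09 ≈ 0.3436.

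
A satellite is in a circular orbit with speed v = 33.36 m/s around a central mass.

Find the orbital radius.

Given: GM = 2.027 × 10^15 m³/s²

For a circular orbit, v² = GM / r, so r = GM / v².
r = 2.027e+15 / (33.36)² m ≈ 1.821e+12 m = 1.821 × 10^12 m.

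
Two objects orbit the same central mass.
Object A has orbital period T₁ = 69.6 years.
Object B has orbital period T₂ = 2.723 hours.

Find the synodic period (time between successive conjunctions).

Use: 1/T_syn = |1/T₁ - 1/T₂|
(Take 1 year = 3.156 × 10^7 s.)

Convert to SI: T₁ = 69.6 years = 2.19658e+09 s; T₂ = 2.723 hours = 9802.8 s.
T_syn = |T₁ · T₂ / (T₁ − T₂)|.
T_syn = |2.19658e+09 · 9802.8 / (2.19658e+09 − 9802.8)| s ≈ 9803 s = 2.723 hours.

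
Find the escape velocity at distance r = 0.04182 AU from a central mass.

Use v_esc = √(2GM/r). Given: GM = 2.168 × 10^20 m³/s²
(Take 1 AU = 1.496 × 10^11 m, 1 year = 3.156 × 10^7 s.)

Convert to SI: r = 0.04182 AU = 6.25627e+09 m.
Escape velocity comes from setting total energy to zero: ½v² − GM/r = 0 ⇒ v_esc = √(2GM / r).
v_esc = √(2 · 2.168e+20 / 6.25627e+09) m/s ≈ 2.633e+05 m/s = 55.54 AU/year.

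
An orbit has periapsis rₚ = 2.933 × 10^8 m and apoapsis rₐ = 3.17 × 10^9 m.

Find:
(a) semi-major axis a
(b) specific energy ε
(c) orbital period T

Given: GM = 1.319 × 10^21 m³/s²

(a) a = (rₚ + rₐ)/2 = (2.933e+08 + 3.17e+09)/2 ≈ 1.732e+09 m
(b) With a = (rₚ + rₐ)/2 = 1.73165e+09 m, ε = −GM/(2a) = −1.319e+21/(2 · 1.73165e+09) J/kg ≈ -3.809e+11 J/kg
(c) With a = (rₚ + rₐ)/2 = 1.73165e+09 m, T = 2π √(a³/GM) = 2π √((1.73165e+09)³/1.319e+21) s ≈ 1.247e+04 s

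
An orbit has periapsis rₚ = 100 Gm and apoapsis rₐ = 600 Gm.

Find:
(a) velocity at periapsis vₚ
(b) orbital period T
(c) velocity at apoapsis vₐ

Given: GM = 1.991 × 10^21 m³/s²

Convert to SI: rₚ = 100 Gm = 1e+11 m; rₐ = 600 Gm = 6e+11 m.
(a) With a = (rₚ + rₐ)/2 = 3.5e+11 m, vₚ = √(GM (2/rₚ − 1/a)) = √(1.991e+21 · (2/1e+11 − 1/3.5e+11)) m/s ≈ 1.847e+05 m/s
(b) With a = (rₚ + rₐ)/2 = 3.5e+11 m, T = 2π √(a³/GM) = 2π √((3.5e+11)³/1.991e+21) s ≈ 2.916e+07 s
(c) With a = (rₚ + rₐ)/2 = 3.5e+11 m, vₐ = √(GM (2/rₐ − 1/a)) = √(1.991e+21 · (2/6e+11 − 1/3.5e+11)) m/s ≈ 3.079e+04 m/s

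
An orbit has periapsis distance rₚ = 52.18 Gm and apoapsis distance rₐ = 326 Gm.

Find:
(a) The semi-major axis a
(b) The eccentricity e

Convert to SI: rₚ = 52.18 Gm = 5.218e+10 m; rₐ = 326 Gm = 3.26e+11 m.
(a) a = (rₚ + rₐ) / 2 = (5.218e+10 + 3.26e+11) / 2 ≈ 1.891e+11 m = 189.1 Gm.
(b) e = (rₐ − rₚ) / (rₐ + rₚ) = (3.26e+11 − 5.218e+10) / (3.26e+11 + 5.218e+10) ≈ 0.724.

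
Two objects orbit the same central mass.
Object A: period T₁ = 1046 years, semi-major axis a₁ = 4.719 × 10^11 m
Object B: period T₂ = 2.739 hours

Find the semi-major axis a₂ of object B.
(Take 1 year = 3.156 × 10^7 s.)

Convert to SI: T₁ = 1046 years = 3.30118e+10 s; T₂ = 2.739 hours = 9860.4 s.
Kepler's third law: (T₁/T₂)² = (a₁/a₂)³ ⇒ a₂ = a₁ · (T₂/T₁)^(2/3).
T₂/T₁ = 9860.4 / 3.30118e+10 = 2.98694e-07.
a₂ = 4.719e+11 · (2.98694e-07)^(2/3) m ≈ 2.109e+07 m = 2.109 × 10^7 m.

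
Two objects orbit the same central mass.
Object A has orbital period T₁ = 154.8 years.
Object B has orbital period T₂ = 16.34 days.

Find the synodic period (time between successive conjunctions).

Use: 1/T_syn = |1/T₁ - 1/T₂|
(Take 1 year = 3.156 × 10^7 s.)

Convert to SI: T₁ = 154.8 years = 4.88549e+09 s; T₂ = 16.34 days = 1.41178e+06 s.
T_syn = |T₁ · T₂ / (T₁ − T₂)|.
T_syn = |4.88549e+09 · 1.41178e+06 / (4.88549e+09 − 1.41178e+06)| s ≈ 1.412e+06 s = 16.34 days.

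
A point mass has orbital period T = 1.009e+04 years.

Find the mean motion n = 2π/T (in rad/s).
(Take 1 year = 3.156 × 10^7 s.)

Convert to SI: T = 1.009e+04 years = 3.1844e+11 s.
n = 2π / T.
n = 2π / 3.1844e+11 s ≈ 1.973e-11 rad/s.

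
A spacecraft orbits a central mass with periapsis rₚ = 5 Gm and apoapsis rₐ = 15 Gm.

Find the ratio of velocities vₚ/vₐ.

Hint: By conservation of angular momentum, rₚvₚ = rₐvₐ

Convert to SI: rₚ = 5 Gm = 5e+09 m; rₐ = 15 Gm = 1.5e+10 m.
Conservation of angular momentum gives rₚvₚ = rₐvₐ, so vₚ/vₐ = rₐ/rₚ.
vₚ/vₐ = 1.5e+10 / 5e+09 ≈ 3.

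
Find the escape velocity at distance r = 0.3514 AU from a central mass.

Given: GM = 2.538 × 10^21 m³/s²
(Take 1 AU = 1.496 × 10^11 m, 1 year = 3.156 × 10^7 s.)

Convert to SI: r = 0.3514 AU = 5.25694e+10 m.
Escape velocity comes from setting total energy to zero: ½v² − GM/r = 0 ⇒ v_esc = √(2GM / r).
v_esc = √(2 · 2.538e+21 / 5.25694e+10) m/s ≈ 3.107e+05 m/s = 65.55 AU/year.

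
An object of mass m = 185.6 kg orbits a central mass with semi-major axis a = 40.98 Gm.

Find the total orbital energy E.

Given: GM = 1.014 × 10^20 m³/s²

Convert to SI: a = 40.98 Gm = 4.098e+10 m.
E = −GMm / (2a).
E = −1.014e+20 · 185.6 / (2 · 4.098e+10) J ≈ -2.296e+11 J = -229.6 GJ.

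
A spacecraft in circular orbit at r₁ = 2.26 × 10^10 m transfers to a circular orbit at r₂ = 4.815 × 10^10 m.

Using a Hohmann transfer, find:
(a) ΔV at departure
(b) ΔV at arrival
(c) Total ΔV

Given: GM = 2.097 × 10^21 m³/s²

Transfer semi-major axis: a_t = (r₁ + r₂)/2 = (2.26e+10 + 4.815e+10)/2 = 3.5375e+10 m.
Circular speeds: v₁ = √(GM/r₁) = 304611 m/s, v₂ = √(GM/r₂) = 208690 m/s.
Transfer speeds (vis-viva v² = GM(2/r − 1/a_t)): v₁ᵗ = 355382 m/s, v₂ᵗ = 166804 m/s.
(a) ΔV₁ = |v₁ᵗ − v₁| ≈ 5.077e+04 m/s = 50.77 km/s.
(b) ΔV₂ = |v₂ − v₂ᵗ| ≈ 4.189e+04 m/s = 41.89 km/s.
(c) ΔV_total = ΔV₁ + ΔV₂ ≈ 9.266e+04 m/s = 92.66 km/s.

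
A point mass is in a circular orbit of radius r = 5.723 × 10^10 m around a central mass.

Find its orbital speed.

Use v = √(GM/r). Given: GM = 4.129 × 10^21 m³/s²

For a circular orbit, gravity supplies the centripetal force, so v = √(GM / r).
v = √(4.129e+21 / 5.723e+10) m/s ≈ 2.686e+05 m/s = 268.6 km/s.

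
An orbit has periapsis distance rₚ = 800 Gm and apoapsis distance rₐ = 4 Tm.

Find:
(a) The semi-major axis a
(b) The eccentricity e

Convert to SI: rₚ = 800 Gm = 8e+11 m; rₐ = 4 Tm = 4e+12 m.
(a) a = (rₚ + rₐ) / 2 = (8e+11 + 4e+12) / 2 ≈ 2.4e+12 m = 2.4 Tm.
(b) e = (rₐ − rₚ) / (rₐ + rₚ) = (4e+12 − 8e+11) / (4e+12 + 8e+11) ≈ 0.6667.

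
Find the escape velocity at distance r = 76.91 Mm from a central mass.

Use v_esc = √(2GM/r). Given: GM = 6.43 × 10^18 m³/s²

Convert to SI: r = 76.91 Mm = 7.691e+07 m.
Escape velocity comes from setting total energy to zero: ½v² − GM/r = 0 ⇒ v_esc = √(2GM / r).
v_esc = √(2 · 6.43e+18 / 7.691e+07) m/s ≈ 4.089e+05 m/s = 408.9 km/s.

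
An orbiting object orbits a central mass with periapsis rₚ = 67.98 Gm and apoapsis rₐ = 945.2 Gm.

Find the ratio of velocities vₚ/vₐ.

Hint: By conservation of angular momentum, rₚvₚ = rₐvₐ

Convert to SI: rₚ = 67.98 Gm = 6.798e+10 m; rₐ = 945.2 Gm = 9.452e+11 m.
Conservation of angular momentum gives rₚvₚ = rₐvₐ, so vₚ/vₐ = rₐ/rₚ.
vₚ/vₐ = 9.452e+11 / 6.798e+10 ≈ 13.9.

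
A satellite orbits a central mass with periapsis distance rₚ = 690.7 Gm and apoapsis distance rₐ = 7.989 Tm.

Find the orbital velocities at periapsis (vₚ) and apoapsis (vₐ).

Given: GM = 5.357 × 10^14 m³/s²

Convert to SI: rₚ = 690.7 Gm = 6.907e+11 m; rₐ = 7.989 Tm = 7.989e+12 m.
Use the vis-viva equation v² = GM(2/r − 1/a) with a = (rₚ + rₐ)/2 = (6.907e+11 + 7.989e+12)/2 = 4.33985e+12 m.
vₚ = √(GM · (2/rₚ − 1/a)) = √(5.357e+14 · (2/6.907e+11 − 1/4.33985e+12)) m/s ≈ 37.79 m/s = 37.79 m/s.
vₐ = √(GM · (2/rₐ − 1/a)) = √(5.357e+14 · (2/7.989e+12 − 1/4.33985e+12)) m/s ≈ 3.267 m/s = 3.267 m/s.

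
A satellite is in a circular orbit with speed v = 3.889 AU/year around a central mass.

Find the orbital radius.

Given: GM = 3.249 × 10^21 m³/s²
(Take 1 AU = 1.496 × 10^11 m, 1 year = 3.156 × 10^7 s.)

Convert to SI: v = 3.889 AU/year = 18434.6 m/s.
For a circular orbit, v² = GM / r, so r = GM / v².
r = 3.249e+21 / (18434.6)² m ≈ 9.561e+12 m = 63.91 AU.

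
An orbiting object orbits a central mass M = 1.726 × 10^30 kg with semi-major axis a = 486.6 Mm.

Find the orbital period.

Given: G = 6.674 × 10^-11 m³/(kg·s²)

Convert to SI: a = 486.6 Mm = 4.866e+08 m.
GM = G · M = 6.674e-11 · 1.726e+30 = 1.15193e+20 m³/s².
Kepler's third law: T = 2π √(a³ / GM).
Substituting a = 4.866e+08 m and GM = 1.15193e+20 m³/s²:
T = 2π √((4.866e+08)³ / 1.15193e+20) s
T ≈ 6284 s = 1.746 hours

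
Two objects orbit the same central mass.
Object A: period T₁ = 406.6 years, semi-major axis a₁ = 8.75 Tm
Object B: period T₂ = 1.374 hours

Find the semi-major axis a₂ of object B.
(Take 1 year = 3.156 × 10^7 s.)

Convert to SI: T₁ = 406.6 years = 1.28323e+10 s; a₁ = 8.75 Tm = 8.75e+12 m; T₂ = 1.374 hours = 4946.4 s.
Kepler's third law: (T₁/T₂)² = (a₁/a₂)³ ⇒ a₂ = a₁ · (T₂/T₁)^(2/3).
T₂/T₁ = 4946.4 / 1.28323e+10 = 3.85465e-07.
a₂ = 8.75e+12 · (3.85465e-07)^(2/3) m ≈ 4.634e+08 m = 463.4 Mm.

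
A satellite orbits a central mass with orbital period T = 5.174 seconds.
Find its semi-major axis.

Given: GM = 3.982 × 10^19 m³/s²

Invert Kepler's third law: a = (GM · T² / (4π²))^(1/3).
Substituting T = 5.174 s and GM = 3.982e+19 m³/s²:
a = (3.982e+19 · (5.174)² / (4π²))^(1/3) m
a ≈ 3e+06 m = 3 Mm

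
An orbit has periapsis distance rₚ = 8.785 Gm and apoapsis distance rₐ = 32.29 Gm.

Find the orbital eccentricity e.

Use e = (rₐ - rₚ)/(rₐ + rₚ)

Convert to SI: rₚ = 8.785 Gm = 8.785e+09 m; rₐ = 32.29 Gm = 3.229e+10 m.
e = (rₐ − rₚ) / (rₐ + rₚ).
e = (3.229e+10 − 8.785e+09) / (3.229e+10 + 8.785e+09) = 2.3505e+10 / 4.1075e+10 ≈ 0.5722.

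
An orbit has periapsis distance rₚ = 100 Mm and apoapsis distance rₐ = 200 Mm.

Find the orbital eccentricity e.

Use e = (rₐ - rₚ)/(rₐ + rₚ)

Convert to SI: rₚ = 100 Mm = 1e+08 m; rₐ = 200 Mm = 2e+08 m.
e = (rₐ − rₚ) / (rₐ + rₚ).
e = (2e+08 − 1e+08) / (2e+08 + 1e+08) = 1e+08 / 3e+08 ≈ 0.3333.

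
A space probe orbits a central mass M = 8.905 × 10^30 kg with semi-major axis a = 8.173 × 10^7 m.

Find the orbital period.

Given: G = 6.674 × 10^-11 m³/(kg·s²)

GM = G · M = 6.674e-11 · 8.905e+30 = 5.9432e+20 m³/s².
Kepler's third law: T = 2π √(a³ / GM).
Substituting a = 8.173e+07 m and GM = 5.9432e+20 m³/s²:
T = 2π √((8.173e+07)³ / 5.9432e+20) s
T ≈ 190.4 s = 3.174 minutes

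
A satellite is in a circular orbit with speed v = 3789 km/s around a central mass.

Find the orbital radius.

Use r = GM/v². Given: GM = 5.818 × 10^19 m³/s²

Convert to SI: v = 3789 km/s = 3.789e+06 m/s.
For a circular orbit, v² = GM / r, so r = GM / v².
r = 5.818e+19 / (3.789e+06)² m ≈ 4.053e+06 m = 4.053 Mm.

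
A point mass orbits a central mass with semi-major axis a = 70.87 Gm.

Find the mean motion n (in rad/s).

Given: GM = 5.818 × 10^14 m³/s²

Convert to SI: a = 70.87 Gm = 7.087e+10 m.
n = √(GM / a³).
n = √(5.818e+14 / (7.087e+10)³) rad/s ≈ 1.278e-09 rad/s.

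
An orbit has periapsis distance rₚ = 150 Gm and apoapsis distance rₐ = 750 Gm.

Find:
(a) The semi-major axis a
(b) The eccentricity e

Convert to SI: rₚ = 150 Gm = 1.5e+11 m; rₐ = 750 Gm = 7.5e+11 m.
(a) a = (rₚ + rₐ) / 2 = (1.5e+11 + 7.5e+11) / 2 ≈ 4.5e+11 m = 450 Gm.
(b) e = (rₐ − rₚ) / (rₐ + rₚ) = (7.5e+11 − 1.5e+11) / (7.5e+11 + 1.5e+11) ≈ 0.6667.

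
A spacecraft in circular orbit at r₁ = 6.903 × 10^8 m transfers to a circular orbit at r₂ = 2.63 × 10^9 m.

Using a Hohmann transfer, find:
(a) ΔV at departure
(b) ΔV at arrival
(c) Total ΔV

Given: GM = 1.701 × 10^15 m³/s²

Transfer semi-major axis: a_t = (r₁ + r₂)/2 = (6.903e+08 + 2.63e+09)/2 = 1.66015e+09 m.
Circular speeds: v₁ = √(GM/r₁) = 1569.76 m/s, v₂ = √(GM/r₂) = 804.219 m/s.
Transfer speeds (vis-viva v² = GM(2/r − 1/a_t)): v₁ᵗ = 1975.77 m/s, v₂ᵗ = 518.585 m/s.
(a) ΔV₁ = |v₁ᵗ − v₁| ≈ 406 m/s = 406 m/s.
(b) ΔV₂ = |v₂ − v₂ᵗ| ≈ 285.6 m/s = 285.6 m/s.
(c) ΔV_total = ΔV₁ + ΔV₂ ≈ 691.6 m/s = 691.6 m/s.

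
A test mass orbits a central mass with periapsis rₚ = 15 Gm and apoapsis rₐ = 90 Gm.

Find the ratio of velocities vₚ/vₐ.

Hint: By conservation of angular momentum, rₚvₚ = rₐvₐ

Convert to SI: rₚ = 15 Gm = 1.5e+10 m; rₐ = 90 Gm = 9e+10 m.
Conservation of angular momentum gives rₚvₚ = rₐvₐ, so vₚ/vₐ = rₐ/rₚ.
vₚ/vₐ = 9e+10 / 1.5e+10 ≈ 6.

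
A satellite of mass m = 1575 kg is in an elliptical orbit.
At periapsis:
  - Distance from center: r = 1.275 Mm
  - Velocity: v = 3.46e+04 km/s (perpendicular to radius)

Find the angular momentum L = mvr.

Convert to SI: r = 1.275 Mm = 1.275e+06 m; v = 3.46e+04 km/s = 3.46e+07 m/s.
Since v is perpendicular to r, L = m · v · r.
L = 1575 · 3.46e+07 · 1.275e+06 kg·m²/s ≈ 6.948e+16 kg·m²/s.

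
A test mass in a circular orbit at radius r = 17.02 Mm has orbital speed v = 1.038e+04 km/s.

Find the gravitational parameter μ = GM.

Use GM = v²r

Convert to SI: r = 17.02 Mm = 1.702e+07 m; v = 1.038e+04 km/s = 1.038e+07 m/s.
For a circular orbit v² = GM/r, so GM = v² · r.
GM = (1.038e+07)² · 1.702e+07 m³/s² ≈ 1.834e+21 m³/s² = 1.834 × 10^21 m³/s².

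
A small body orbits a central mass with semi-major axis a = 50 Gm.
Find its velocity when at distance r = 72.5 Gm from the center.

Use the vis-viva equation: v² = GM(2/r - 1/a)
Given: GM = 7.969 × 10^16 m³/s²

Convert to SI: a = 50 Gm = 5e+10 m; r = 72.5 Gm = 7.25e+10 m.
Vis-viva: v = √(GM · (2/r − 1/a)).
2/r − 1/a = 2/7.25e+10 − 1/5e+10 = 7.58621e-12 m⁻¹.
v = √(7.969e+16 · 7.58621e-12) m/s ≈ 777.5 m/s = 777.5 m/s.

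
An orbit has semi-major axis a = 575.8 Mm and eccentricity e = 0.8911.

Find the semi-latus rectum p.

Convert to SI: a = 575.8 Mm = 5.758e+08 m.
p = a (1 − e²).
p = 5.758e+08 · (1 − (0.8911)²) = 5.758e+08 · 0.205941 ≈ 1.186e+08 m = 118.6 Mm.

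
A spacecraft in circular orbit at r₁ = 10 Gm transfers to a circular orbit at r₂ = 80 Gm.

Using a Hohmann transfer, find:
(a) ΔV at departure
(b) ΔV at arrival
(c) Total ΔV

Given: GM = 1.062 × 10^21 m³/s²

Convert to SI: r₁ = 10 Gm = 1e+10 m; r₂ = 80 Gm = 8e+10 m.
Transfer semi-major axis: a_t = (r₁ + r₂)/2 = (1e+10 + 8e+10)/2 = 4.5e+10 m.
Circular speeds: v₁ = √(GM/r₁) = 325883 m/s, v₂ = √(GM/r₂) = 115217 m/s.
Transfer speeds (vis-viva v² = GM(2/r − 1/a_t)): v₁ᵗ = 434511 m/s, v₂ᵗ = 54313.9 m/s.
(a) ΔV₁ = |v₁ᵗ − v₁| ≈ 1.086e+05 m/s = 108.6 km/s.
(b) ΔV₂ = |v₂ − v₂ᵗ| ≈ 6.09e+04 m/s = 60.9 km/s.
(c) ΔV_total = ΔV₁ + ΔV₂ ≈ 1.695e+05 m/s = 169.5 km/s.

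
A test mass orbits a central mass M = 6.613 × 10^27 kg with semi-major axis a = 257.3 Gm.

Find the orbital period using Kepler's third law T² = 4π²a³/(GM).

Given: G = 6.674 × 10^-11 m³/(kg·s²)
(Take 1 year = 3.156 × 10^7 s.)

Convert to SI: a = 257.3 Gm = 2.573e+11 m.
GM = G · M = 6.674e-11 · 6.613e+27 = 4.41352e+17 m³/s².
Kepler's third law: T = 2π √(a³ / GM).
Substituting a = 2.573e+11 m and GM = 4.41352e+17 m³/s²:
T = 2π √((2.573e+11)³ / 4.41352e+17) s
T ≈ 1.234e+09 s = 39.11 years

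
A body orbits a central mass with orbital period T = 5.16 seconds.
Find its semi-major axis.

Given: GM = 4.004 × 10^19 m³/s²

Invert Kepler's third law: a = (GM · T² / (4π²))^(1/3).
Substituting T = 5.16 s and GM = 4.004e+19 m³/s²:
a = (4.004e+19 · (5.16)² / (4π²))^(1/3) m
a ≈ 3e+06 m = 3 Mm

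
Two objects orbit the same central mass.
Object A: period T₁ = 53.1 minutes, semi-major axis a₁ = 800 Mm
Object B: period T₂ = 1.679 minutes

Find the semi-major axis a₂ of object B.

Convert to SI: T₁ = 53.1 minutes = 3186 s; a₁ = 800 Mm = 8e+08 m; T₂ = 1.679 minutes = 100.74 s.
Kepler's third law: (T₁/T₂)² = (a₁/a₂)³ ⇒ a₂ = a₁ · (T₂/T₁)^(2/3).
T₂/T₁ = 100.74 / 3186 = 0.0316196.
a₂ = 8e+08 · (0.0316196)^(2/3) m ≈ 7.999e+07 m = 79.99 Mm.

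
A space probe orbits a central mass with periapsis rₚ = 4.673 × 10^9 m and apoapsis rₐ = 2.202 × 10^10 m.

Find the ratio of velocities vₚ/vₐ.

Conservation of angular momentum gives rₚvₚ = rₐvₐ, so vₚ/vₐ = rₐ/rₚ.
vₚ/vₐ = 2.202e+10 / 4.673e+09 ≈ 4.712.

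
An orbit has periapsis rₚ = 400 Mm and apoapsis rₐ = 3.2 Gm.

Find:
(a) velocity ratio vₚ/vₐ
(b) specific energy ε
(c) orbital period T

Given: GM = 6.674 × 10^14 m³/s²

Convert to SI: rₚ = 400 Mm = 4e+08 m; rₐ = 3.2 Gm = 3.2e+09 m.
(a) Conservation of angular momentum (rₚvₚ = rₐvₐ) gives vₚ/vₐ = rₐ/rₚ = 3.2e+09/4e+08 ≈ 8
(b) With a = (rₚ + rₐ)/2 = 1.8e+09 m, ε = −GM/(2a) = −6.674e+14/(2 · 1.8e+09) J/kg ≈ -1.854e+05 J/kg
(c) With a = (rₚ + rₐ)/2 = 1.8e+09 m, T = 2π √(a³/GM) = 2π √((1.8e+09)³/6.674e+14) s ≈ 1.857e+07 s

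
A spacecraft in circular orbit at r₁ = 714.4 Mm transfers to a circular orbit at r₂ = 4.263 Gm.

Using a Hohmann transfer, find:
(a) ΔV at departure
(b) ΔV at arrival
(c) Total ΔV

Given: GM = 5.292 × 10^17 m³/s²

Convert to SI: r₁ = 714.4 Mm = 7.144e+08 m; r₂ = 4.263 Gm = 4.263e+09 m.
Transfer semi-major axis: a_t = (r₁ + r₂)/2 = (7.144e+08 + 4.263e+09)/2 = 2.4887e+09 m.
Circular speeds: v₁ = √(GM/r₁) = 27216.9 m/s, v₂ = √(GM/r₂) = 11141.7 m/s.
Transfer speeds (vis-viva v² = GM(2/r − 1/a_t)): v₁ᵗ = 35621.4 m/s, v₂ᵗ = 5969.48 m/s.
(a) ΔV₁ = |v₁ᵗ − v₁| ≈ 8404 m/s = 8.404 km/s.
(b) ΔV₂ = |v₂ − v₂ᵗ| ≈ 5172 m/s = 5.172 km/s.
(c) ΔV_total = ΔV₁ + ΔV₂ ≈ 1.358e+04 m/s = 13.58 km/s.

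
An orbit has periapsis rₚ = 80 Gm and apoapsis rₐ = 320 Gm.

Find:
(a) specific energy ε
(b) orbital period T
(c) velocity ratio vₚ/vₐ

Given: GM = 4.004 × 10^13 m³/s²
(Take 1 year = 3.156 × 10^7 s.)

Convert to SI: rₚ = 80 Gm = 8e+10 m; rₐ = 320 Gm = 3.2e+11 m.
(a) With a = (rₚ + rₐ)/2 = 2e+11 m, ε = −GM/(2a) = −4.004e+13/(2 · 2e+11) J/kg ≈ -100.1 J/kg
(b) With a = (rₚ + rₐ)/2 = 2e+11 m, T = 2π √(a³/GM) = 2π √((2e+11)³/4.004e+13) s ≈ 8.881e+10 s
(c) Conservation of angular momentum (rₚvₚ = rₐvₐ) gives vₚ/vₐ = rₐ/rₚ = 3.2e+11/8e+10 ≈ 4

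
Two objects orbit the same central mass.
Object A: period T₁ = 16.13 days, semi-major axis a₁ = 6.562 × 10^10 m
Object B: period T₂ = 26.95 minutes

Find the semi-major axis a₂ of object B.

Convert to SI: T₁ = 16.13 days = 1.39363e+06 s; T₂ = 26.95 minutes = 1617 s.
Kepler's third law: (T₁/T₂)² = (a₁/a₂)³ ⇒ a₂ = a₁ · (T₂/T₁)^(2/3).
T₂/T₁ = 1617 / 1.39363e+06 = 0.00116028.
a₂ = 6.562e+10 · (0.00116028)^(2/3) m ≈ 7.246e+08 m = 7.246 × 10^8 m.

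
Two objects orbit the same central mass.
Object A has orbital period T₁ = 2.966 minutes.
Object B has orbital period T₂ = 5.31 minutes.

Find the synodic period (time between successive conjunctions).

Convert to SI: T₁ = 2.966 minutes = 177.96 s; T₂ = 5.31 minutes = 318.6 s.
T_syn = |T₁ · T₂ / (T₁ − T₂)|.
T_syn = |177.96 · 318.6 / (177.96 − 318.6)| s ≈ 403.1 s = 6.719 minutes.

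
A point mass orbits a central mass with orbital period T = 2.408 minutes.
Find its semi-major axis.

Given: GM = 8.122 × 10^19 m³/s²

Convert to SI: T = 2.408 minutes = 144.48 s.
Invert Kepler's third law: a = (GM · T² / (4π²))^(1/3).
Substituting T = 144.48 s and GM = 8.122e+19 m³/s²:
a = (8.122e+19 · (144.48)² / (4π²))^(1/3) m
a ≈ 3.502e+07 m = 35.02 Mm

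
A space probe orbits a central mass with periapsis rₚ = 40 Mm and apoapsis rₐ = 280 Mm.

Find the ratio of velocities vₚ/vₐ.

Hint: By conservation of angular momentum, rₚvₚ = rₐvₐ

Convert to SI: rₚ = 40 Mm = 4e+07 m; rₐ = 280 Mm = 2.8e+08 m.
Conservation of angular momentum gives rₚvₚ = rₐvₐ, so vₚ/vₐ = rₐ/rₚ.
vₚ/vₐ = 2.8e+08 / 4e+07 ≈ 7.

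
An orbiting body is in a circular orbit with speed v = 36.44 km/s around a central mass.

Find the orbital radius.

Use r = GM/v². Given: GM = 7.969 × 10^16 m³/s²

Convert to SI: v = 36.44 km/s = 36440 m/s.
For a circular orbit, v² = GM / r, so r = GM / v².
r = 7.969e+16 / (36440)² m ≈ 6.001e+07 m = 60.01 Mm.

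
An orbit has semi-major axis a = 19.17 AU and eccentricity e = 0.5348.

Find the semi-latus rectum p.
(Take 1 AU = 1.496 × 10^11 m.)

Convert to SI: a = 19.17 AU = 2.86783e+12 m.
p = a (1 − e²).
p = 2.86783e+12 · (1 − (0.5348)²) = 2.86783e+12 · 0.713989 ≈ 2.048e+12 m = 13.69 AU.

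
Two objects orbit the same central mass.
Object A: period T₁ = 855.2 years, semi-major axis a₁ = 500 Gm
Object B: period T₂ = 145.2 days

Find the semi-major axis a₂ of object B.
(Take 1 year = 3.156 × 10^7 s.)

Convert to SI: T₁ = 855.2 years = 2.69901e+10 s; a₁ = 500 Gm = 5e+11 m; T₂ = 145.2 days = 1.25453e+07 s.
Kepler's third law: (T₁/T₂)² = (a₁/a₂)³ ⇒ a₂ = a₁ · (T₂/T₁)^(2/3).
T₂/T₁ = 1.25453e+07 / 2.69901e+10 = 0.00046481.
a₂ = 5e+11 · (0.00046481)^(2/3) m ≈ 3e+09 m = 3 Gm.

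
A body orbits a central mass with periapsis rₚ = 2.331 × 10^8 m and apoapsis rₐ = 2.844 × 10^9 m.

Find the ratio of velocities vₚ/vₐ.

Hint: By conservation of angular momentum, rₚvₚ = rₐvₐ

Conservation of angular momentum gives rₚvₚ = rₐvₐ, so vₚ/vₐ = rₐ/rₚ.
vₚ/vₐ = 2.844e+09 / 2.331e+08 ≈ 12.2.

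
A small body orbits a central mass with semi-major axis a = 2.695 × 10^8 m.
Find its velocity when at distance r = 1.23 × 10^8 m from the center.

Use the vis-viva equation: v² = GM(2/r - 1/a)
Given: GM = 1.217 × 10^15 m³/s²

Vis-viva: v = √(GM · (2/r − 1/a)).
2/r − 1/a = 2/1.23e+08 − 1/2.695e+08 = 1.25496e-08 m⁻¹.
v = √(1.217e+15 · 1.25496e-08) m/s ≈ 3908 m/s = 3.908 km/s.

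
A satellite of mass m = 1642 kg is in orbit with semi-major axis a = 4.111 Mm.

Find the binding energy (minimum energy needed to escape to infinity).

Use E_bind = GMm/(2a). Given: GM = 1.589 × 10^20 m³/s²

Convert to SI: a = 4.111 Mm = 4.111e+06 m.
Total orbital energy is E = −GMm/(2a); binding energy is E_bind = −E = GMm/(2a).
E_bind = 1.589e+20 · 1642 / (2 · 4.111e+06) J ≈ 3.173e+16 J = 31.73 PJ.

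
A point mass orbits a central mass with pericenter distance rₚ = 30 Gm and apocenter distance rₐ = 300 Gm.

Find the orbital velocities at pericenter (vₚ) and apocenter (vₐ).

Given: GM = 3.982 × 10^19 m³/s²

Convert to SI: rₚ = 30 Gm = 3e+10 m; rₐ = 300 Gm = 3e+11 m.
Use the vis-viva equation v² = GM(2/r − 1/a) with a = (rₚ + rₐ)/2 = (3e+10 + 3e+11)/2 = 1.65e+11 m.
vₚ = √(GM · (2/rₚ − 1/a)) = √(3.982e+19 · (2/3e+10 − 1/1.65e+11)) m/s ≈ 4.913e+04 m/s = 49.13 km/s.
vₐ = √(GM · (2/rₐ − 1/a)) = √(3.982e+19 · (2/3e+11 − 1/1.65e+11)) m/s ≈ 4913 m/s = 4.913 km/s.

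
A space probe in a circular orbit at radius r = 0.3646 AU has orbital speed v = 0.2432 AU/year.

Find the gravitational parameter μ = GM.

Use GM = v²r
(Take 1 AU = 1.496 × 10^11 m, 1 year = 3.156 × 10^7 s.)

Convert to SI: r = 0.3646 AU = 5.45442e+10 m; v = 0.2432 AU/year = 1152.81 m/s.
For a circular orbit v² = GM/r, so GM = v² · r.
GM = (1152.81)² · 5.45442e+10 m³/s² ≈ 7.249e+16 m³/s² = 7.249 × 10^16 m³/s².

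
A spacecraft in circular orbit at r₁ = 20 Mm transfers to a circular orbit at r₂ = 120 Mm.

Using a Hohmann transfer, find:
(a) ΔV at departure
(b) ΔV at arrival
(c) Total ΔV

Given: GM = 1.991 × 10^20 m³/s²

Convert to SI: r₁ = 20 Mm = 2e+07 m; r₂ = 120 Mm = 1.2e+08 m.
Transfer semi-major axis: a_t = (r₁ + r₂)/2 = (2e+07 + 1.2e+08)/2 = 7e+07 m.
Circular speeds: v₁ = √(GM/r₁) = 3.15515e+06 m/s, v₂ = √(GM/r₂) = 1.28809e+06 m/s.
Transfer speeds (vis-viva v² = GM(2/r − 1/a_t)): v₁ᵗ = 4.13107e+06 m/s, v₂ᵗ = 688511 m/s.
(a) ΔV₁ = |v₁ᵗ − v₁| ≈ 9.759e+05 m/s = 975.9 km/s.
(b) ΔV₂ = |v₂ − v₂ᵗ| ≈ 5.996e+05 m/s = 599.6 km/s.
(c) ΔV_total = ΔV₁ + ΔV₂ ≈ 1.575e+06 m/s = 1575 km/s.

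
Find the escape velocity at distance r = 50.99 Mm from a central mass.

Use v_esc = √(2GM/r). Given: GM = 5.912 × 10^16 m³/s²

Convert to SI: r = 50.99 Mm = 5.099e+07 m.
Escape velocity comes from setting total energy to zero: ½v² − GM/r = 0 ⇒ v_esc = √(2GM / r).
v_esc = √(2 · 5.912e+16 / 5.099e+07) m/s ≈ 4.815e+04 m/s = 48.15 km/s.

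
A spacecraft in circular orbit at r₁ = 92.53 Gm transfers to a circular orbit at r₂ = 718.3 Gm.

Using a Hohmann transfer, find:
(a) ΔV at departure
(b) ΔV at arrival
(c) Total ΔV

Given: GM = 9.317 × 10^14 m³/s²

Convert to SI: r₁ = 92.53 Gm = 9.253e+10 m; r₂ = 718.3 Gm = 7.183e+11 m.
Transfer semi-major axis: a_t = (r₁ + r₂)/2 = (9.253e+10 + 7.183e+11)/2 = 4.05415e+11 m.
Circular speeds: v₁ = √(GM/r₁) = 100.345 m/s, v₂ = √(GM/r₂) = 36.0151 m/s.
Transfer speeds (vis-viva v² = GM(2/r − 1/a_t)): v₁ᵗ = 133.567 m/s, v₂ᵗ = 17.2059 m/s.
(a) ΔV₁ = |v₁ᵗ − v₁| ≈ 33.22 m/s = 33.22 m/s.
(b) ΔV₂ = |v₂ − v₂ᵗ| ≈ 18.81 m/s = 18.81 m/s.
(c) ΔV_total = ΔV₁ + ΔV₂ ≈ 52.03 m/s = 52.03 m/s.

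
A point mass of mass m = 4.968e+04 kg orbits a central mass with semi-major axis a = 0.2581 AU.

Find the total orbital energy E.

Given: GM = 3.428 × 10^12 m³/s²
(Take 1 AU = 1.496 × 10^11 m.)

Convert to SI: a = 0.2581 AU = 3.86118e+10 m.
E = −GMm / (2a).
E = −3.428e+12 · 4.968e+04 / (2 · 3.86118e+10) J ≈ -2.205e+06 J = -2.205 MJ.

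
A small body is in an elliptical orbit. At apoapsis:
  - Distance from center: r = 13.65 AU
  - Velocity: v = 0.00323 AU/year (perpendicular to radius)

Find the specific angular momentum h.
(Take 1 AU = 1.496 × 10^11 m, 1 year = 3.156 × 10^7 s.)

Convert to SI: r = 13.65 AU = 2.04204e+12 m; v = 0.00323 AU/year = 15.3108 m/s.
With v perpendicular to r, h = r · v.
h = 2.04204e+12 · 15.3108 m²/s ≈ 3.127e+13 m²/s.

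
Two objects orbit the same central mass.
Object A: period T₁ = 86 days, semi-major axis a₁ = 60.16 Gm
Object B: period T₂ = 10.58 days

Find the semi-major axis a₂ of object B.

Convert to SI: T₁ = 86 days = 7.4304e+06 s; a₁ = 60.16 Gm = 6.016e+10 m; T₂ = 10.58 days = 914112 s.
Kepler's third law: (T₁/T₂)² = (a₁/a₂)³ ⇒ a₂ = a₁ · (T₂/T₁)^(2/3).
T₂/T₁ = 914112 / 7.4304e+06 = 0.123023.
a₂ = 6.016e+10 · (0.123023)^(2/3) m ≈ 1.488e+10 m = 14.88 Gm.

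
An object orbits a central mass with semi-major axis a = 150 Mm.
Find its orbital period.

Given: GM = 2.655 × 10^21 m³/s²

Convert to SI: a = 150 Mm = 1.5e+08 m.
Kepler's third law: T = 2π √(a³ / GM).
Substituting a = 1.5e+08 m and GM = 2.655e+21 m³/s²:
T = 2π √((1.5e+08)³ / 2.655e+21) s
T ≈ 224 s = 3.734 minutes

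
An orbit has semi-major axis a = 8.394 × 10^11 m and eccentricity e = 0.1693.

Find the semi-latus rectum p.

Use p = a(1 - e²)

p = a (1 − e²).
p = 8.394e+11 · (1 − (0.1693)²) = 8.394e+11 · 0.971338 ≈ 8.153e+11 m = 8.153 × 10^11 m.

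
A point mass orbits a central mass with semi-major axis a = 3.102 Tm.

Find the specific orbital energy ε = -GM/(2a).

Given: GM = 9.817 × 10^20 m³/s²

Convert to SI: a = 3.102 Tm = 3.102e+12 m.
ε = −GM / (2a).
ε = −9.817e+20 / (2 · 3.102e+12) J/kg ≈ -1.582e+08 J/kg = -158.2 MJ/kg.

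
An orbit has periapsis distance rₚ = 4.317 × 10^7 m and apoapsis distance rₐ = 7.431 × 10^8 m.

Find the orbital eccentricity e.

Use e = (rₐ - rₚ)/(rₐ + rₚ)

e = (rₐ − rₚ) / (rₐ + rₚ).
e = (7.431e+08 − 4.317e+07) / (7.431e+08 + 4.317e+07) = 6.9993e+08 / 7.8627e+08 ≈ 0.8902.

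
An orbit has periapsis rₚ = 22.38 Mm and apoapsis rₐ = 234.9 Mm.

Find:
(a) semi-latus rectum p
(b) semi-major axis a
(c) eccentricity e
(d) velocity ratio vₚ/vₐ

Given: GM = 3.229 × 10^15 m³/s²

Convert to SI: rₚ = 22.38 Mm = 2.238e+07 m; rₐ = 234.9 Mm = 2.349e+08 m.
(a) From a = (rₚ + rₐ)/2 = 1.2864e+08 m and e = (rₐ − rₚ)/(rₐ + rₚ) = 0.826026, p = a(1 − e²) = 1.2864e+08 · (1 − (0.826026)²) ≈ 4.087e+07 m
(b) a = (rₚ + rₐ)/2 = (2.238e+07 + 2.349e+08)/2 ≈ 1.286e+08 m
(c) e = (rₐ − rₚ)/(rₐ + rₚ) = (2.349e+08 − 2.238e+07)/(2.349e+08 + 2.238e+07) ≈ 0.826
(d) Conservation of angular momentum (rₚvₚ = rₐvₐ) gives vₚ/vₐ = rₐ/rₚ = 2.349e+08/2.238e+07 ≈ 10.5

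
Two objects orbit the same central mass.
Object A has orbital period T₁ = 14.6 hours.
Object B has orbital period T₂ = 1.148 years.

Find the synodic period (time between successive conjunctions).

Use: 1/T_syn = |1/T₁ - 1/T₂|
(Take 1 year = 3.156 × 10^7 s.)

Convert to SI: T₁ = 14.6 hours = 52560 s; T₂ = 1.148 years = 3.62309e+07 s.
T_syn = |T₁ · T₂ / (T₁ − T₂)|.
T_syn = |52560 · 3.62309e+07 / (52560 − 3.62309e+07)| s ≈ 5.264e+04 s = 14.62 hours.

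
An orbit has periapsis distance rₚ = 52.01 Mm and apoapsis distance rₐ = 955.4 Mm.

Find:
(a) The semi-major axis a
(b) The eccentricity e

Convert to SI: rₚ = 52.01 Mm = 5.201e+07 m; rₐ = 955.4 Mm = 9.554e+08 m.
(a) a = (rₚ + rₐ) / 2 = (5.201e+07 + 9.554e+08) / 2 ≈ 5.037e+08 m = 503.7 Mm.
(b) e = (rₐ − rₚ) / (rₐ + rₚ) = (9.554e+08 − 5.201e+07) / (9.554e+08 + 5.201e+07) ≈ 0.8967.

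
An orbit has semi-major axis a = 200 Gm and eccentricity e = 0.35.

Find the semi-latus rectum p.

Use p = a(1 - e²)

Convert to SI: a = 200 Gm = 2e+11 m.
p = a (1 − e²).
p = 2e+11 · (1 − (0.35)²) = 2e+11 · 0.8775 ≈ 1.755e+11 m = 175.5 Gm.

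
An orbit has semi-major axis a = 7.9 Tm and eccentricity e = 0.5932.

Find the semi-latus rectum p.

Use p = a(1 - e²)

Convert to SI: a = 7.9 Tm = 7.9e+12 m.
p = a (1 − e²).
p = 7.9e+12 · (1 − (0.5932)²) = 7.9e+12 · 0.648114 ≈ 5.12e+12 m = 5.12 Tm.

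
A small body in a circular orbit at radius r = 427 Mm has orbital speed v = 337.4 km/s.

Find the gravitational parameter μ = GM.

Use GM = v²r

Convert to SI: r = 427 Mm = 4.27e+08 m; v = 337.4 km/s = 337400 m/s.
For a circular orbit v² = GM/r, so GM = v² · r.
GM = (337400)² · 4.27e+08 m³/s² ≈ 4.861e+19 m³/s² = 4.861 × 10^19 m³/s².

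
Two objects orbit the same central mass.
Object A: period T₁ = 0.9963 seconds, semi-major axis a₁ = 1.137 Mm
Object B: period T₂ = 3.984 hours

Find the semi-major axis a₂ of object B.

Convert to SI: a₁ = 1.137 Mm = 1.137e+06 m; T₂ = 3.984 hours = 14342.4 s.
Kepler's third law: (T₁/T₂)² = (a₁/a₂)³ ⇒ a₂ = a₁ · (T₂/T₁)^(2/3).
T₂/T₁ = 14342.4 / 0.9963 = 14395.7.
a₂ = 1.137e+06 · (14395.7)^(2/3) m ≈ 6.728e+08 m = 672.8 Mm.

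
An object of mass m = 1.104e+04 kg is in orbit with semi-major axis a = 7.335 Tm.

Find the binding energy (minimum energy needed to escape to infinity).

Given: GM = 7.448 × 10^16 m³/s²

Convert to SI: a = 7.335 Tm = 7.335e+12 m.
Total orbital energy is E = −GMm/(2a); binding energy is E_bind = −E = GMm/(2a).
E_bind = 7.448e+16 · 1.104e+04 / (2 · 7.335e+12) J ≈ 5.605e+07 J = 56.05 MJ.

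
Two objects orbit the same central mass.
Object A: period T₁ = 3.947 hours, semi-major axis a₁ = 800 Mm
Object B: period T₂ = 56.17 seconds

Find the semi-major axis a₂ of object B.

Convert to SI: T₁ = 3.947 hours = 14209.2 s; a₁ = 800 Mm = 8e+08 m.
Kepler's third law: (T₁/T₂)² = (a₁/a₂)³ ⇒ a₂ = a₁ · (T₂/T₁)^(2/3).
T₂/T₁ = 56.17 / 14209.2 = 0.00395307.
a₂ = 8e+08 · (0.00395307)^(2/3) m ≈ 2e+07 m = 20 Mm.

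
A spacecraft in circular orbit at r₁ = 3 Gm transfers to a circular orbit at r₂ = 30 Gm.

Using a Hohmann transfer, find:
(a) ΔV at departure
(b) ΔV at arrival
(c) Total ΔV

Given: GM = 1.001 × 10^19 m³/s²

Convert to SI: r₁ = 3 Gm = 3e+09 m; r₂ = 30 Gm = 3e+10 m.
Transfer semi-major axis: a_t = (r₁ + r₂)/2 = (3e+09 + 3e+10)/2 = 1.65e+10 m.
Circular speeds: v₁ = √(GM/r₁) = 57763.9 m/s, v₂ = √(GM/r₂) = 18266.5 m/s.
Transfer speeds (vis-viva v² = GM(2/r − 1/a_t)): v₁ᵗ = 77888.8 m/s, v₂ᵗ = 7788.88 m/s.
(a) ΔV₁ = |v₁ᵗ − v₁| ≈ 2.012e+04 m/s = 20.12 km/s.
(b) ΔV₂ = |v₂ − v₂ᵗ| ≈ 1.048e+04 m/s = 10.48 km/s.
(c) ΔV_total = ΔV₁ + ΔV₂ ≈ 3.06e+04 m/s = 30.6 km/s.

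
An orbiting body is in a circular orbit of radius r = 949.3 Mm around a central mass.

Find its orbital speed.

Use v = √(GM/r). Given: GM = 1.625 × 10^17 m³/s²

Convert to SI: r = 949.3 Mm = 9.493e+08 m.
For a circular orbit, gravity supplies the centripetal force, so v = √(GM / r).
v = √(1.625e+17 / 9.493e+08) m/s ≈ 1.308e+04 m/s = 13.08 km/s.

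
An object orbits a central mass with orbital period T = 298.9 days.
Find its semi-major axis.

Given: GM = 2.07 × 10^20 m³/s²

Convert to SI: T = 298.9 days = 2.5825e+07 s.
Invert Kepler's third law: a = (GM · T² / (4π²))^(1/3).
Substituting T = 2.5825e+07 s and GM = 2.07e+20 m³/s²:
a = (2.07e+20 · (2.5825e+07)² / (4π²))^(1/3) m
a ≈ 1.518e+11 m = 1.518 × 10^11 m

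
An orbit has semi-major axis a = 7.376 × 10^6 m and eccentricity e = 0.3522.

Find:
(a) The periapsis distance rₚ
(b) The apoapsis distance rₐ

(a) rₚ = a(1 − e) = 7.376e+06 · (1 − 0.3522) = 7.376e+06 · 0.6478 ≈ 4.778e+06 m = 4.778 × 10^6 m.
(b) rₐ = a(1 + e) = 7.376e+06 · (1 + 0.3522) = 7.376e+06 · 1.3522 ≈ 9.974e+06 m = 9.974 × 10^6 m.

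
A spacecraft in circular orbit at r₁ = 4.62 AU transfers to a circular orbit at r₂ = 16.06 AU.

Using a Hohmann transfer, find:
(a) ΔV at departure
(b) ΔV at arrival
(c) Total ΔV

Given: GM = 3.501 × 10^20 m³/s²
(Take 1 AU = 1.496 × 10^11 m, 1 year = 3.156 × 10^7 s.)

Convert to SI: r₁ = 4.62 AU = 6.91152e+11 m; r₂ = 16.06 AU = 2.40258e+12 m.
Transfer semi-major axis: a_t = (r₁ + r₂)/2 = (6.91152e+11 + 2.40258e+12)/2 = 1.54686e+12 m.
Circular speeds: v₁ = √(GM/r₁) = 22506.6 m/s, v₂ = √(GM/r₂) = 12071.4 m/s.
Transfer speeds (vis-viva v² = GM(2/r − 1/a_t)): v₁ᵗ = 28049.3 m/s, v₂ᵗ = 8068.97 m/s.
(a) ΔV₁ = |v₁ᵗ − v₁| ≈ 5543 m/s = 1.169 AU/year.
(b) ΔV₂ = |v₂ − v₂ᵗ| ≈ 4002 m/s = 0.8444 AU/year.
(c) ΔV_total = ΔV₁ + ΔV₂ ≈ 9545 m/s = 2.014 AU/year.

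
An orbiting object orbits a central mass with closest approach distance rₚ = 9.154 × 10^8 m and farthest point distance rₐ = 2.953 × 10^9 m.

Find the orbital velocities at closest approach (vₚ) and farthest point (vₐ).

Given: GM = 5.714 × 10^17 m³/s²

Use the vis-viva equation v² = GM(2/r − 1/a) with a = (rₚ + rₐ)/2 = (9.154e+08 + 2.953e+09)/2 = 1.9342e+09 m.
vₚ = √(GM · (2/rₚ − 1/a)) = √(5.714e+17 · (2/9.154e+08 − 1/1.9342e+09)) m/s ≈ 3.087e+04 m/s = 30.87 km/s.
vₐ = √(GM · (2/rₐ − 1/a)) = √(5.714e+17 · (2/2.953e+09 − 1/1.9342e+09)) m/s ≈ 9570 m/s = 9.57 km/s.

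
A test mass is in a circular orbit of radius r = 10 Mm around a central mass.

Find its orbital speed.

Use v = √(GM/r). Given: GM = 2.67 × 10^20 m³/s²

Convert to SI: r = 10 Mm = 1e+07 m.
For a circular orbit, gravity supplies the centripetal force, so v = √(GM / r).
v = √(2.67e+20 / 1e+07) m/s ≈ 5.167e+06 m/s = 5167 km/s.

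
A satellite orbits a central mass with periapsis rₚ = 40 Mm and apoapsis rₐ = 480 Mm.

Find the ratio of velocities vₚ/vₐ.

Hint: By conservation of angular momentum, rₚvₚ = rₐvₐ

Convert to SI: rₚ = 40 Mm = 4e+07 m; rₐ = 480 Mm = 4.8e+08 m.
Conservation of angular momentum gives rₚvₚ = rₐvₐ, so vₚ/vₐ = rₐ/rₚ.
vₚ/vₐ = 4.8e+08 / 4e+07 ≈ 12.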